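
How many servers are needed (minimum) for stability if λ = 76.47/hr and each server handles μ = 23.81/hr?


Stability requires cμ > λ ⇔ c > λ/μ.
λ/μ = 76.47/23.81 = 3.2117
Minimum integer c = ⌊3.2117⌋ + 1 = 4
Check: 4·23.81 = 95.24 > 76.47, while 3·23.81 = 71.43 ≤ 76.47

Final: 4 servers


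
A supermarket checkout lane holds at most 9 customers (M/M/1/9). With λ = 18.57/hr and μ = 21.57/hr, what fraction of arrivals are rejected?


ρ = λ/μ = 18.57/21.57 = 0.8609
P_K = (1−ρ)ρ^K/(1−ρ^(K+1)) = (0.1391·0.259810)/(1 − 0.223675)
= 0.036135/0.776325 = 0.046546

Final: 0.046546


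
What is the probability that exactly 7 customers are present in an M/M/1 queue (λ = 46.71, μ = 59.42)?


ρ = 46.71/59.42 = 0.7861
P_n = (1−ρ)·ρ^n = (1 − 0.7861)·0.7861^7 = 0.2139·0.185499 = 0.039678

Final: 0.039678


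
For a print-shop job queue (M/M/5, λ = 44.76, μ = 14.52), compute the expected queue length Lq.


a = λ/μ = 3.0826; ρ = a/5 = 0.6165
P₀ = 0.042502
Lq = P₀·a^c·ρ / (c!·(1−ρ)²) = 0.042502·278.36672·0.6165/(120·0.14705)
= 0.41337

Final: 0.41337


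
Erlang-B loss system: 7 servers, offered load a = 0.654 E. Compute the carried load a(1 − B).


B(7,0.654) = 0.000005279 (Erlang-B)
Carried load = a(1 − B) = 0.654·(1 − 0.000005279) = 0.654·0.999995 = 0.6540 E

Final: 0.6540 Erlangs


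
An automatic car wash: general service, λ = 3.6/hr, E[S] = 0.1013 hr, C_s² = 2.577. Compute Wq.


ρ = λ·E[S] = 3.6·0.1013 = 0.3647
E[S²] = E[S]²(1+C_s²) = 0.1013²·(1+2.577) = 0.036706
Wq = λ·E[S²]/(2(1−ρ)) = 3.6·0.036706/(2·0.6353) = 0.10400 hr

Final: 0.10400 hr


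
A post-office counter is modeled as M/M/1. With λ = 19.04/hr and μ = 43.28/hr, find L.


ρ = λ/μ = 19.04/43.28 = 0.4399
L = ρ/(1−ρ) = 0.4399/(1 − 0.4399) = 0.4399/0.5601 = 0.7855

Final: 0.7855


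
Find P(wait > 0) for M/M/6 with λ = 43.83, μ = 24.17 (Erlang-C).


a = λ/μ = 1.8134; ρ = a/6 = 0.3022
P₀ = 0.162965 (from M/M/c formula)
C(c,a) = [a^c/(c!(1−ρ))]·P₀ = [35.56059/(720·0.6978)]·0.162965
= 0.07078·0.162965 = 0.011535

Final: 0.011535


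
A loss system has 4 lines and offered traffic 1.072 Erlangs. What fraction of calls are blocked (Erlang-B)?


B(c,a) = (a^c/c!) / Σ_{k=0}^{c} a^k/k!
a^4/4! = 0.055026
Σ terms (k=0..4): 1.00000 + 1.07200 + 0.57459 + 0.20532 + 0.05503 = 2.906939
B = 0.055026/2.906939 = 0.018929

Final: 0.018929


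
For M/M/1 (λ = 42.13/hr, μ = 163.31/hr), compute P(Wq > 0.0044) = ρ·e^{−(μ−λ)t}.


ρ = 42.13/163.31 = 0.2580
P(Wq > t) = ρ·e^{−(μ−λ)t} = 0.2580·e^{−0.5332}
= 0.2580·0.586729 = 0.151362

Final: 0.151362


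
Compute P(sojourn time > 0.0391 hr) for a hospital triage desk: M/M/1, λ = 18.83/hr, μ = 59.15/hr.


W ~ Exponential(μ−λ) for M/M/1.
μ − λ = 59.15 − 18.83 = 40.3200
P(W > t) = e^{−(μ−λ)t} = e^{−1.5765} = 0.206695

Final: 0.206695


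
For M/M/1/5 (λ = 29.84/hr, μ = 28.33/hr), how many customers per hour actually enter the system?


ρ = 1.0533; P_K = (1−ρ)ρ^5/(1−ρ^6) = 0.189027
λ_eff = λ(1 − P_K) = 29.84·(1 − 0.189027) = 29.84·0.810973 = 24.1994 /hr

Final: 24.1994 /hr


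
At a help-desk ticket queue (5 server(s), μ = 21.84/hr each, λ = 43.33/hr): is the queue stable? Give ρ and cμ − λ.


Total capacity cμ = 5·21.84 = 109.20/hr
ρ = λ/(cμ) = 43.33/109.20 = 0.3968
Stable ⇔ ρ < 1: YES
Spare capacity = cμ − λ = 109.20 − 43.33 = 65.87/hr

Final: ρ = 0.3968; stable; margin = 65.87/hr


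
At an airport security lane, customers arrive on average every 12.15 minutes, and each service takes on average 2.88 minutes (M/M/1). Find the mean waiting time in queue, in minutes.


λ = 60/12.15 = 4.9383 /hr
μ = 60/2.88 = 20.8333 /hr
ρ = λ/μ = 4.9383/20.8333 = 0.2370
Wq = ρ/(μ−λ) = 0.2370/(20.8333−4.9383) = 0.01491 hr
In minutes: 0.01491·60 = 0.8948 min

Final: 0.8948 min


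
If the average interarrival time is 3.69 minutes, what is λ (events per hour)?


λ = 1/(interarrival time) in consistent units.
1 hour = 60 min, so λ = 60/3.69 = 16.2602 per hour

Final: 16.2602 /hr


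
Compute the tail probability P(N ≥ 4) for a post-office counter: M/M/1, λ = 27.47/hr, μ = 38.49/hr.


ρ = 27.47/38.49 = 0.7137
P(N ≥ n) = ρ^n = 0.7137^4 = 0.259444

Final: 0.259444


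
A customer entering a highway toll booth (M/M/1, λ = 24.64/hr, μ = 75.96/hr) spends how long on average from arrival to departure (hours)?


W = 1/(μ−λ) = 1/(75.96 − 24.64) = 1/51.32 = 0.01949 hr

Final: 0.01949 hr


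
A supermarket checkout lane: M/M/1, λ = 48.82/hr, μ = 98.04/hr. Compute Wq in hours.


ρ = 48.82/98.04 = 0.4980
Wq = ρ/(μ−λ) = 0.4980/(98.04 − 48.82) = 0.4980/49.22 = 0.01012 hr

Final: 0.01012 hr


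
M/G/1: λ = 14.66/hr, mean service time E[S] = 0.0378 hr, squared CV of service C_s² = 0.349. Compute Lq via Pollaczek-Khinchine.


ρ = λ·E[S] = 14.66·0.0378 = 0.5541
Lq = ρ²(1+C_s²)/(2(1−ρ)) = 0.3071·(1+0.349)/(2·0.4459)
= 0.3071·1.3490/0.8917 = 0.46456

Final: 0.46456


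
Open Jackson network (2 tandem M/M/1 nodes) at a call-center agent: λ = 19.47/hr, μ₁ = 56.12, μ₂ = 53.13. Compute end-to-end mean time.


Each node sees arrival rate λ = 19.47/hr (tandem ⇒ throughput preserved).
W₁ = 1/(μ₁−λ) = 1/(56.12−19.47) = 0.02729 hr
W₂ = 1/(μ₂−λ) = 1/(53.13−19.47) = 0.02971 hr
W_total = W₁ + W₂ = 0.02729 + 0.02971 = 0.05699 hr

Final: 0.05699 hr


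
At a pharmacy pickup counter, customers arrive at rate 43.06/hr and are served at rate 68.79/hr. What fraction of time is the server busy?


ρ = λ/μ = 43.06/68.79 = 0.6260

Final: 0.6260


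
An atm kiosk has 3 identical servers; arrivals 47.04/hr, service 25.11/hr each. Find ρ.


ρ = λ/(cμ) = 47.04/(3·25.11) = 47.04/75.33 = 0.6245

Final: 0.6245


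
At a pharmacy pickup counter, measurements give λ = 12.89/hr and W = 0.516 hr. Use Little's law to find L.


L = λW = 12.89·0.516 = 6.6512

Final: 6.6512


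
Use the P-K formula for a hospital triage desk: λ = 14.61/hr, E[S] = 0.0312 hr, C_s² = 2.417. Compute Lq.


ρ = λ·E[S] = 14.61·0.0312 = 0.4558
Lq = ρ²(1+C_s²)/(2(1−ρ)) = 0.2078·(1+2.417)/(2·0.5442)
= 0.2078·3.4170/1.0883 = 0.65237

Final: 0.65237


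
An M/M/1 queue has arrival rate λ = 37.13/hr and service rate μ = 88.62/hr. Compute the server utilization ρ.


ρ = λ/μ = 37.13/88.62 = 0.4190

Final: 0.4190


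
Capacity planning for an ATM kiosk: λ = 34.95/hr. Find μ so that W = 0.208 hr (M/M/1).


W = 1/(μ−λ) ⇒ μ − λ = 1/W = 1/0.208 = 4.8077
μ = λ + 1/W = 34.95 + 4.8077 = 39.7577 per hr

Final: 39.7577 /hr


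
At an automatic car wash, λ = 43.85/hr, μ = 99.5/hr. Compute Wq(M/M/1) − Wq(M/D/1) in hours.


ρ = 43.85/99.5 = 0.4407
Wq(M/M/1) = ρ/(μ−λ) = 0.4407/55.65 = 0.007919 hr
Wq(M/D/1) = ρ/(2(μ−λ)) = 0.003960 hr
Savings = 0.007919 − 0.003960 = 0.003960 hr

Final: 0.003960 hr


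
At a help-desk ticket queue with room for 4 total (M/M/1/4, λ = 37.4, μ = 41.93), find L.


ρ = 37.4/41.93 = 0.8920
L = ρ[1 − (K+1)ρ^K + Kρ^(K+1)] / [(1−ρ)(1−ρ^(K+1))]
Numerator: 0.8920·(1 − 5·0.632976 + 4·0.564591) = 0.083385
Denominator: (0.1080)·(0.435409) = 0.047040
L = 0.083385/0.047040 = 1.7726

Final: 1.7726


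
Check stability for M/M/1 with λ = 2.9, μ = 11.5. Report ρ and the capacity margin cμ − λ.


Total capacity cμ = 1·11.5 = 11.50/hr
ρ = λ/(cμ) = 2.9/11.50 = 0.2522
Stable ⇔ ρ < 1: YES
Spare capacity = cμ − λ = 11.50 − 2.9 = 8.60/hr

Final: ρ = 0.2522; stable; margin = 8.60/hr


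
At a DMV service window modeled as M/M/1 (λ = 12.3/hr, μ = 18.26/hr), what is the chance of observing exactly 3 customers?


ρ = 12.3/18.26 = 0.6736
P_n = (1−ρ)·ρ^n = (1 − 0.6736)·0.6736^3 = 0.3264·0.305642 = 0.099760

Final: 0.099760


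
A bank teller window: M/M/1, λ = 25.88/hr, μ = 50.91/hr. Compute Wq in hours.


ρ = 25.88/50.91 = 0.5083
Wq = ρ/(μ−λ) = 0.5083/(50.91 − 25.88) = 0.5083/25.03 = 0.02031 hr

Final: 0.02031 hr


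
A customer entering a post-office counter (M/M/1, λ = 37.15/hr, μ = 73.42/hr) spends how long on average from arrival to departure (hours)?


W = 1/(μ−λ) = 1/(73.42 − 37.15) = 1/36.27 = 0.02757 hr

Final: 0.02757 hr


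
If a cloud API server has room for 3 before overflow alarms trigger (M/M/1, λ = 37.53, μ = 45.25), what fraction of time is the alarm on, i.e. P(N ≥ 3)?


ρ = 37.53/45.25 = 0.8294
P(N ≥ n) = ρ^n = 0.8294^3 = 0.570532

Final: 0.570532


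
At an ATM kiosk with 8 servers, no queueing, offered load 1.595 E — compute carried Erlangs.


B(8,1.595) = 0.0002108 (Erlang-B)
Carried load = a(1 − B) = 1.595·(1 − 0.0002108) = 1.595·0.999789 = 1.5947 E

Final: 1.5947 Erlangs


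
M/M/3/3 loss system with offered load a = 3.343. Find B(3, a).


B(c,a) = (a^c/c!) / Σ_{k=0}^{c} a^k/k!
a^3/3! = 6.226699
Σ terms (k=0..3): 1.00000 + 3.34300 + 5.58782 + 6.22670 = 16.157524
B = 6.226699/16.157524 = 0.385375

Final: 0.385375


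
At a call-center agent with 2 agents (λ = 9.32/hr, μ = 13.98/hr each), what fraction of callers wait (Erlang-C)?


a = λ/μ = 0.6667; ρ = a/2 = 0.3333
P₀ = 0.500000 (from M/M/c formula)
C(c,a) = [a^c/(c!(1−ρ))]·P₀ = [0.44444/(2·0.6667)]·0.500000
= 0.33333·0.500000 = 0.166667

Final: 0.166667


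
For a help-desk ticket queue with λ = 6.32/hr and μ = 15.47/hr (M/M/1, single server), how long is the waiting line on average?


ρ = 6.32/15.47 = 0.4085
Lq = ρ²/(1−ρ) = 0.1669/0.5915 = 0.2822

Final: 0.2822


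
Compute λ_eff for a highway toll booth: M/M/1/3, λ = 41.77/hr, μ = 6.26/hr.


ρ = 6.6725; P_K = (1−ρ)ρ^3/(1−ρ^4) = 0.850561
λ_eff = λ(1 − P_K) = 41.77·(1 − 0.850561) = 41.77·0.149439 = 6.2421 /hr

Final: 6.2421 /hr


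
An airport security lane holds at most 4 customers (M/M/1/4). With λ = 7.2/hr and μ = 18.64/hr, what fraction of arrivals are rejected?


ρ = λ/μ = 7.2/18.64 = 0.3863
P_K = (1−ρ)ρ^K/(1−ρ^(K+1)) = (0.6137·0.022261)/(1 − 0.008599)
= 0.013662/0.991401 = 0.013781

Final: 0.013781


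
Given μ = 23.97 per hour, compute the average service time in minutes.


Mean service time = 1/μ = 1/23.97 hour = 0.04172 hour
In minutes: 0.04172 × 60 = 2.5031 min

Final: 2.5031 min


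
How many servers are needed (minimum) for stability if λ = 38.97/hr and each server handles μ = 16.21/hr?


Stability requires cμ > λ ⇔ c > λ/μ.
λ/μ = 38.97/16.21 = 2.4041
Minimum integer c = ⌊2.4041⌋ + 1 = 3
Check: 3·16.21 = 48.63 > 38.97, while 2·16.21 = 32.42 ≤ 38.97

Final: 3 servers


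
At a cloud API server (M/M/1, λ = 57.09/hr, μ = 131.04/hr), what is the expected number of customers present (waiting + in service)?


ρ = λ/μ = 57.09/131.04 = 0.4357
L = ρ/(1−ρ) = 0.4357/(1 − 0.4357) = 0.4357/0.5643 = 0.7720

Final: 0.7720


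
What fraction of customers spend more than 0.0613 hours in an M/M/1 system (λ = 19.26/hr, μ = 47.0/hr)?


W ~ Exponential(μ−λ) for M/M/1.
μ − λ = 47.0 − 19.26 = 27.7400
P(W > t) = e^{−(μ−λ)t} = e^{−1.7005} = 0.182599

Final: 0.182599


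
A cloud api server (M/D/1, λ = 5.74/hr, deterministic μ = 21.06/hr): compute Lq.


ρ = 5.74/21.06 = 0.2726
M/D/1: Lq = ρ²/(2(1−ρ)) = 0.07429/(2·0.7274) = 0.05106

Final: 0.05106


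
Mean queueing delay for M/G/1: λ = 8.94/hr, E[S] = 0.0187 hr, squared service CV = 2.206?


ρ = λ·E[S] = 8.94·0.0187 = 0.1672
E[S²] = E[S]²(1+C_s²) = 0.0187²·(1+2.206) = 0.001121
Wq = λ·E[S²]/(2(1−ρ)) = 8.94·0.001121/(2·0.8328) = 0.006017 hr

Final: 0.006017 hr


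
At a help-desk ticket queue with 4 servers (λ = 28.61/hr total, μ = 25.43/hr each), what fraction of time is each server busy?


ρ = λ/(cμ) = 28.61/(4·25.43) = 28.61/101.72 = 0.2813

Final: 0.2813


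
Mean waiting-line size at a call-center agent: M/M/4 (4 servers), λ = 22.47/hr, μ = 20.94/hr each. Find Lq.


a = λ/μ = 1.0731; ρ = a/4 = 0.2683
P₀ = 0.341270
Lq = P₀·a^c·ρ / (c!·(1−ρ)²) = 0.341270·1.32588·0.2683/(24·0.53543)
= 0.009446

Final: 0.009446


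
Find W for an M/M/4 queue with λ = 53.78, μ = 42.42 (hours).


a = 1.2678; ρ = 0.3169; P₀ = 0.280216
Lq = P₀·a^c·ρ/(c!(1−ρ)²) = 0.02049
Wq = Lq/λ = 0.02049/53.78 = 0.0003810 hr
W = Wq + 1/μ = 0.0003810 + 0.02357 = 0.02395 hr

Final: 0.02395 hr


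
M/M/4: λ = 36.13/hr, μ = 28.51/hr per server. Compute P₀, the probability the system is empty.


a = λ/μ = 36.13/28.51 = 1.2673; ρ = a/c = 0.3168
Σ_{k=0}^{3} a^k/k! (terms k=0..3) = 1.00000 + 1.26727 + 0.80299 + 0.33920 = 3.40947
Tail: a^4/(4!(1−ρ)) = 2.57919/(24·0.6832) = 0.15730
P₀ = 1/(3.40947 + 0.15730) = 1/3.56677 = 0.280365

Final: 0.280365


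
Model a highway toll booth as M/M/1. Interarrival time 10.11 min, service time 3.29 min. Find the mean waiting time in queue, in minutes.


λ = 60/10.11 = 5.9347 /hr
μ = 60/3.29 = 18.2371 /hr
ρ = λ/μ = 5.9347/18.2371 = 0.3254
Wq = ρ/(μ−λ) = 0.3254/(18.2371−5.9347) = 0.02645 hr
In minutes: 0.02645·60 = 1.587 min

Final: 1.587 min


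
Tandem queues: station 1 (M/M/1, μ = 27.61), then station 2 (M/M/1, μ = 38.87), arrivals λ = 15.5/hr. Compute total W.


Each node sees arrival rate λ = 15.5/hr (tandem ⇒ throughput preserved).
W₁ = 1/(μ₁−λ) = 1/(27.61−15.5) = 0.08258 hr
W₂ = 1/(μ₂−λ) = 1/(38.87−15.5) = 0.04279 hr
W_total = W₁ + W₂ = 0.08258 + 0.04279 = 0.12537 hr

Final: 0.12537 hr


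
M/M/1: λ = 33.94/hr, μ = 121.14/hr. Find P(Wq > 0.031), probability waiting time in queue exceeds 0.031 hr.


ρ = 33.94/121.14 = 0.2802
P(Wq > t) = ρ·e^{−(μ−λ)t} = 0.2802·e^{−2.7032}
= 0.2802·0.066991 = 0.018769

Final: 0.018769


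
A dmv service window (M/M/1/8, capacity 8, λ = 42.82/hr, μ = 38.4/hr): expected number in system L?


ρ = 42.82/38.4 = 1.1151
L = ρ[1 − (K+1)ρ^K + Kρ^(K+1)] / [(1−ρ)(1−ρ^(K+1))]
Numerator: 1.1151·(1 − 9·2.390691 + 8·2.665870) = 0.904056
Denominator: (-0.1151)·(-1.665870) = 0.191749
L = 0.904056/0.191749 = 4.7148

Final: 4.7148


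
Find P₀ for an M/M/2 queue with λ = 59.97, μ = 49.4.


a = λ/μ = 59.97/49.4 = 1.2140; ρ = a/c = 0.6070
Σ_{k=0}^{1} a^k/k! (terms k=0..1) = 1.00000 + 1.21397 = 2.21397
Tail: a^2/(2!(1−ρ)) = 1.47372/(2·0.3930) = 1.87488
P₀ = 1/(2.21397 + 1.87488) = 1/4.08885 = 0.244568

Final: 0.244568


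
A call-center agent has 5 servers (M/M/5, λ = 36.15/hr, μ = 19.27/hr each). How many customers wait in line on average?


a = λ/μ = 1.8760; ρ = a/5 = 0.3752
P₀ = 0.152395
Lq = P₀·a^c·ρ / (c!·(1−ρ)²) = 0.152395·23.23448·0.3752/(120·0.39038)
= 0.02836

Final: 0.02836


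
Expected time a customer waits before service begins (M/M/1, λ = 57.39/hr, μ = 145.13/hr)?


ρ = 57.39/145.13 = 0.3954
Wq = ρ/(μ−λ) = 0.3954/(145.13 − 57.39) = 0.3954/87.74 = 0.004507 hr

Final: 0.004507 hr


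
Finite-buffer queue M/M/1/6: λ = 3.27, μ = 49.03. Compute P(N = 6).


ρ = λ/μ = 3.27/49.03 = 0.06669
P_K = (1−ρ)ρ^K/(1−ρ^(K+1)) = (0.9333·0.00000008801)/(1 − 0.000000005869)
= 0.00000008214/1.000000 = 0.00000008214

Final: 0.00000008214


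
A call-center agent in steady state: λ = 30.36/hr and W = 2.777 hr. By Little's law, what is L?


L = λW = 30.36·2.777 = 84.3097

Final: 84.3097


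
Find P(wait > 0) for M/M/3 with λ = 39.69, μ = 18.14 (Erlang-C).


a = λ/μ = 2.1880; ρ = a/3 = 0.7293
P₀ = 0.083117 (from M/M/c formula)
C(c,a) = [a^c/(c!(1−ρ))]·P₀ = [10.47446/(6·0.2707)]·0.083117
= 6.44965·0.083117 = 0.536074

Final: 0.536074


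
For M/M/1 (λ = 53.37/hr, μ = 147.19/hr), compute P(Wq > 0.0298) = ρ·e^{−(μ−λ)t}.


ρ = 53.37/147.19 = 0.3626
P(Wq > t) = ρ·e^{−(μ−λ)t} = 0.3626·e^{−2.7958}
= 0.3626·0.061064 = 0.022141

Final: 0.022141


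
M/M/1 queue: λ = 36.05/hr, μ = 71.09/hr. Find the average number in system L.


ρ = λ/μ = 36.05/71.09 = 0.5071
L = ρ/(1−ρ) = 0.5071/(1 − 0.5071) = 0.5071/0.4929 = 1.0288

Final: 1.0288


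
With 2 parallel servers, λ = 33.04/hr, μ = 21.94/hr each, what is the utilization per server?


ρ = λ/(cμ) = 33.04/(2·21.94) = 33.04/43.88 = 0.7530

Final: 0.7530


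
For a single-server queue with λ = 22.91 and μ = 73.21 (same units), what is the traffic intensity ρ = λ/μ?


ρ = λ/μ = 22.91/73.21 = 0.3129

Final: 0.3129


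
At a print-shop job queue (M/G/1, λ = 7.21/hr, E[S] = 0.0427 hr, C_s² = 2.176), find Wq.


ρ = λ·E[S] = 7.21·0.0427 = 0.3079
E[S²] = E[S]²(1+C_s²) = 0.0427²·(1+2.176) = 0.005791
Wq = λ·E[S²]/(2(1−ρ)) = 7.21·0.005791/(2·0.6921) = 0.03016 hr

Final: 0.03016 hr


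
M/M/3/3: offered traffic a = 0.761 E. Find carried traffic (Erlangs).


B(3,0.761) = 0.034582 (Erlang-B)
Carried load = a(1 − B) = 0.761·(1 − 0.034582) = 0.761·0.965418 = 0.7347 E

Final: 0.7347 Erlangs


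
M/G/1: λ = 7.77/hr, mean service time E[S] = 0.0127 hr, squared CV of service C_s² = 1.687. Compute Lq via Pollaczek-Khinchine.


ρ = λ·E[S] = 7.77·0.0127 = 0.09868
Lq = ρ²(1+C_s²)/(2(1−ρ)) = 0.009738·(1+1.687)/(2·0.9013)
= 0.009738·2.6870/1.8026 = 0.01451

Final: 0.01451


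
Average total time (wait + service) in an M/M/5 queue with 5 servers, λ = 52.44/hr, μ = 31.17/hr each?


a = 1.6824; ρ = 0.3365; P₀ = 0.185380
Lq = P₀·a^c·ρ/(c!(1−ρ)²) = 0.01591
Wq = Lq/λ = 0.01591/52.44 = 0.0003035 hr
W = Wq + 1/μ = 0.0003035 + 0.03208 = 0.03239 hr

Final: 0.03239 hr


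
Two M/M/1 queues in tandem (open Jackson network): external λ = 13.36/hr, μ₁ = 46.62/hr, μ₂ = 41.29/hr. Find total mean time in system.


Each node sees arrival rate λ = 13.36/hr (tandem ⇒ throughput preserved).
W₁ = 1/(μ₁−λ) = 1/(46.62−13.36) = 0.03007 hr
W₂ = 1/(μ₂−λ) = 1/(41.29−13.36) = 0.03580 hr
W_total = W₁ + W₂ = 0.03007 + 0.03580 = 0.06587 hr

Final: 0.06587 hr


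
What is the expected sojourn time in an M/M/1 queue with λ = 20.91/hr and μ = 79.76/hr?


W = 1/(μ−λ) = 1/(79.76 − 20.91) = 1/58.85 = 0.01699 hr

Final: 0.01699 hr


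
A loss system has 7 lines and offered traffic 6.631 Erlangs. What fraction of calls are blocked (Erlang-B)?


B(c,a) = (a^c/c!) / Σ_{k=0}^{c} a^k/k!
a^7/7! = 111.846567
Σ terms (k=0..7): 1.00000 + 6.63100 + 21.98508 + 48.59436 + 80.55729 + 106.83508 + 118.07057 + 111.84657 = 495.519954
B = 111.846567/495.519954 = 0.225716

Final: 0.225716


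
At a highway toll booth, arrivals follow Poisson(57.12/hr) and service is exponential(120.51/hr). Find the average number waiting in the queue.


ρ = 57.12/120.51 = 0.4740
Lq = ρ²/(1−ρ) = 0.2247/0.5260 = 0.4271

Final: 0.4271


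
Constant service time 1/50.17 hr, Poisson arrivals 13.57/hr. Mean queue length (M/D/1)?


ρ = 13.57/50.17 = 0.2705
M/D/1: Lq = ρ²/(2(1−ρ)) = 0.07316/(2·0.7295) = 0.05014

Final: 0.05014


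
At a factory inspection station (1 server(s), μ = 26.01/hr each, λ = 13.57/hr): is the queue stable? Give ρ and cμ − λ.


Total capacity cμ = 1·26.01 = 26.01/hr
ρ = λ/(cμ) = 13.57/26.01 = 0.5217
Stable ⇔ ρ < 1: YES
Spare capacity = cμ − λ = 26.01 − 13.57 = 12.44/hr

Final: ρ = 0.5217; stable; margin = 12.44/hr


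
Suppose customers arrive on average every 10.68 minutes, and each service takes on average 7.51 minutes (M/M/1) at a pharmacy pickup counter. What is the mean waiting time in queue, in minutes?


λ = 60/10.68 = 5.6180 /hr
μ = 60/7.51 = 7.9893 /hr
ρ = λ/μ = 5.6180/7.9893 = 0.7032
Wq = ρ/(μ−λ) = 0.7032/(7.9893−5.6180) = 0.29653 hr
In minutes: 0.29653·60 = 17.792 min

Final: 17.792 min


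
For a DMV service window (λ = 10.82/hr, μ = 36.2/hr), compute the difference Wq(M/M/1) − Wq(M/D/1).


ρ = 10.82/36.2 = 0.2989
Wq(M/M/1) = ρ/(μ−λ) = 0.2989/25.38 = 0.01178 hr
Wq(M/D/1) = ρ/(2(μ−λ)) = 0.005888 hr
Savings = 0.01178 − 0.005888 = 0.005888 hr

Final: 0.005888 hr


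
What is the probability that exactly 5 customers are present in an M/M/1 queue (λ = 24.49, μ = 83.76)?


ρ = 24.49/83.76 = 0.2924
P_n = (1−ρ)·ρ^n = (1 − 0.2924)·0.2924^5 = 0.7076·0.002137 = 0.001512

Final: 0.001512


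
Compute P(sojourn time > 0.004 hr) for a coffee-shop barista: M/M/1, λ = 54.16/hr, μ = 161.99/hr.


W ~ Exponential(μ−λ) for M/M/1.
μ − λ = 161.99 − 54.16 = 107.8300
P(W > t) = e^{−(μ−λ)t} = e^{−0.4313} = 0.649651

Final: 0.649651


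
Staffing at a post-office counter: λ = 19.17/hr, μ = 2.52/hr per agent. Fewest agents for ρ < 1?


Stability requires cμ > λ ⇔ c > λ/μ.
λ/μ = 19.17/2.52 = 7.6071
Minimum integer c = ⌊7.6071⌋ + 1 = 8
Check: 8·2.52 = 20.16 > 19.17, while 7·2.52 = 17.64 ≤ 19.17

Final: 8 servers


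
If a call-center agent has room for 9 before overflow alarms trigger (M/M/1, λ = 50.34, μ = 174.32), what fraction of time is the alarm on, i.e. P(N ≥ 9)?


ρ = 50.34/174.32 = 0.2888
P(N ≥ n) = ρ^n = 0.2888^9 = 0.00001397

Final: 0.00001397


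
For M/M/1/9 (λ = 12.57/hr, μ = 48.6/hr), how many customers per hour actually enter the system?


ρ = 0.2586; P_K = (1−ρ)ρ^9/(1−ρ^10) = 0.000003840
λ_eff = λ(1 − P_K) = 12.57·(1 − 0.000003840) = 12.57·0.999996 = 12.5700 /hr

Final: 12.5700 /hr


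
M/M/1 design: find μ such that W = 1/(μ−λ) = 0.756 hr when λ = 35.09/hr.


W = 1/(μ−λ) ⇒ μ − λ = 1/W = 1/0.756 = 1.3228
μ = λ + 1/W = 35.09 + 1.3228 = 36.4128 per hr

Final: 36.4128 /hr


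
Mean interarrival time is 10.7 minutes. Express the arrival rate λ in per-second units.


λ = 1/(interarrival time) in consistent units.
1 second = 0.0166667 min, so λ = 0.0166667/10.7 = 0.001558 per second

Final: 0.001558 /sec


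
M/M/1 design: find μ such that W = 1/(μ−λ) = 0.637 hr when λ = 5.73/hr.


W = 1/(μ−λ) ⇒ μ − λ = 1/W = 1/0.637 = 1.5699
μ = λ + 1/W = 5.73 + 1.5699 = 7.2999 per hr

Final: 7.2999 /hr


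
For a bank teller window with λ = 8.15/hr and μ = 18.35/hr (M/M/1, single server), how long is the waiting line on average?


ρ = 8.15/18.35 = 0.4441
Lq = ρ²/(1−ρ) = 0.1973/0.5559 = 0.3549

Final: 0.3549


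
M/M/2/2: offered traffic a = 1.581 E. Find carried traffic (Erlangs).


B(2,1.581) = 0.326247 (Erlang-B)
Carried load = a(1 − B) = 1.581·(1 − 0.326247) = 1.581·0.673753 = 1.0652 E

Final: 1.0652 Erlangs


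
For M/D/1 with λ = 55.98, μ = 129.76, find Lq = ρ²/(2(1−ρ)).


ρ = 55.98/129.76 = 0.4314
M/D/1: Lq = ρ²/(2(1−ρ)) = 0.1861/(2·0.5686) = 0.16367

Final: 0.16367


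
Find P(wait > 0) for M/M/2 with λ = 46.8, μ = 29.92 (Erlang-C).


a = λ/μ = 1.5642; ρ = a/2 = 0.7821
P₀ = 0.122281 (from M/M/c formula)
C(c,a) = [a^c/(c!(1−ρ))]·P₀ = [2.44663/(2·0.2179)]·0.122281
= 5.61374·0.122281 = 0.686452

Final: 0.686452


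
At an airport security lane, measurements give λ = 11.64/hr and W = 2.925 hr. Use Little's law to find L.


L = λW = 11.64·2.925 = 34.0470

Final: 34.0470


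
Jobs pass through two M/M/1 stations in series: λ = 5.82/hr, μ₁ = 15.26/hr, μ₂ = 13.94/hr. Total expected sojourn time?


Each node sees arrival rate λ = 5.82/hr (tandem ⇒ throughput preserved).
W₁ = 1/(μ₁−λ) = 1/(15.26−5.82) = 0.10593 hr
W₂ = 1/(μ₂−λ) = 1/(13.94−5.82) = 0.12315 hr
W_total = W₁ + W₂ = 0.10593 + 0.12315 = 0.22908 hr

Final: 0.22908 hr


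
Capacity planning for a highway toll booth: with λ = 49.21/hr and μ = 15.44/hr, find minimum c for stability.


Stability requires cμ > λ ⇔ c > λ/μ.
λ/μ = 49.21/15.44 = 3.1872
Minimum integer c = ⌊3.1872⌋ + 1 = 4
Check: 4·15.44 = 61.76 > 49.21, while 3·15.44 = 46.32 ≤ 49.21

Final: 4 servers


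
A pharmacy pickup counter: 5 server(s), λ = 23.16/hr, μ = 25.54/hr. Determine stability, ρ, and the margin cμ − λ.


Total capacity cμ = 5·25.54 = 127.70/hr
ρ = λ/(cμ) = 23.16/127.70 = 0.1814
Stable ⇔ ρ < 1: YES
Spare capacity = cμ − λ = 127.70 − 23.16 = 104.54/hr

Final: ρ = 0.1814; stable; margin = 104.54/hr


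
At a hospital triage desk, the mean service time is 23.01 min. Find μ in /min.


μ = 1/(service time) in consistent units.
1 minute = 1 min, so μ = 1/23.01 = 0.04346 per minute

Final: 0.04346 /min


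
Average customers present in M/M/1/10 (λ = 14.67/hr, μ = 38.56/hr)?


ρ = 14.67/38.56 = 0.3804
L = ρ[1 − (K+1)ρ^K + Kρ^(K+1)] / [(1−ρ)(1−ρ^(K+1))]
Numerator: 0.3804·(1 − 11·0.00006352 + 10·0.00002417) = 0.380272
Denominator: (0.6196)·(0.999976) = 0.619539
L = 0.380272/0.619539 = 0.6138

Final: 0.6138


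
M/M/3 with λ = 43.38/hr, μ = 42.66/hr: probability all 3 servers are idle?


a = λ/μ = 43.38/42.66 = 1.0169; ρ = a/c = 0.3390
Σ_{k=0}^{2} a^k/k! (terms k=0..2) = 1.00000 + 1.01688 + 0.51702 = 2.53390
Tail: a^3/(3!(1−ρ)) = 1.05149/(6·0.6610) = 0.26511
P₀ = 1/(2.53390 + 0.26511) = 1/2.79901 = 0.357269

Final: 0.357269


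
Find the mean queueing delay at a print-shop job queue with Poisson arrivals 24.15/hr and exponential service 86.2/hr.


ρ = 24.15/86.2 = 0.2802
Wq = ρ/(μ−λ) = 0.2802/(86.2 − 24.15) = 0.2802/62.05 = 0.004515 hr

Final: 0.004515 hr


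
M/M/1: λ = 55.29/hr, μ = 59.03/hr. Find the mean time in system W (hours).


W = 1/(μ−λ) = 1/(59.03 − 55.29) = 1/3.74 = 0.2674 hr

Final: 0.2674 hr


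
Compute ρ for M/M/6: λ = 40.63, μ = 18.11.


ρ = λ/(cμ) = 40.63/(6·18.11) = 40.63/108.66 = 0.3739

Final: 0.3739


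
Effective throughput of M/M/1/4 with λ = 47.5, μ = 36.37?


ρ = 1.3060; P_K = (1−ρ)ρ^4/(1−ρ^5) = 0.318008
λ_eff = λ(1 − P_K) = 47.5·(1 − 0.318008) = 47.5·0.681992 = 32.3946 /hr

Final: 32.3946 /hr


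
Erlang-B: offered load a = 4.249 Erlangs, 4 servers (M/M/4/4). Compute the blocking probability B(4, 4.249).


B(c,a) = (a^c/c!) / Σ_{k=0}^{c} a^k/k!
a^4/4! = 13.581123
Σ terms (k=0..4): 1.00000 + 4.24900 + 9.02700 + 12.78524 + 13.58112 = 40.642365
B = 13.581123/40.642365 = 0.334162

Final: 0.334162


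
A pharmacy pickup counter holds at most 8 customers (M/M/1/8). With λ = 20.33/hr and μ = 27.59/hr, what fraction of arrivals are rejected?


ρ = λ/μ = 20.33/27.59 = 0.7369
P_K = (1−ρ)ρ^K/(1−ρ^(K+1)) = (0.2631·0.086913)/(1 − 0.064043)
= 0.022870/0.935957 = 0.024435

Final: 0.024435


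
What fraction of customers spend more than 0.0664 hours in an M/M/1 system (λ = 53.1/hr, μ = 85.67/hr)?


W ~ Exponential(μ−λ) for M/M/1.
μ − λ = 85.67 − 53.1 = 32.5700
P(W > t) = e^{−(μ−λ)t} = e^{−2.1626} = 0.115020

Final: 0.115020


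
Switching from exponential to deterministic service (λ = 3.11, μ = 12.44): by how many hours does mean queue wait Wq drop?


ρ = 3.11/12.44 = 0.2500
Wq(M/M/1) = ρ/(μ−λ) = 0.2500/9.33 = 0.02680 hr
Wq(M/D/1) = ρ/(2(μ−λ)) = 0.01340 hr
Savings = 0.02680 − 0.01340 = 0.01340 hr

Final: 0.01340 hr


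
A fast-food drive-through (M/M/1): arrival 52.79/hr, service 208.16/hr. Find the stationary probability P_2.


ρ = 52.79/208.16 = 0.2536
P_n = (1−ρ)·ρ^n = (1 − 0.2536)·0.2536^2 = 0.7464·0.064314 = 0.048004

Final: 0.048004


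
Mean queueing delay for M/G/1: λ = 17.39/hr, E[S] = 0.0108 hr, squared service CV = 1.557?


ρ = λ·E[S] = 17.39·0.0108 = 0.1878
E[S²] = E[S]²(1+C_s²) = 0.0108²·(1+1.557) = 0.0002982
Wq = λ·E[S²]/(2(1−ρ)) = 17.39·0.0002982/(2·0.8122) = 0.003193 hr

Final: 0.003193 hr


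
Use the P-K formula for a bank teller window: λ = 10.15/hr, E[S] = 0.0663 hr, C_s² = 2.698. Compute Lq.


ρ = λ·E[S] = 10.15·0.0663 = 0.6729
Lq = ρ²(1+C_s²)/(2(1−ρ)) = 0.4529·(1+2.698)/(2·0.3271)
= 0.4529·3.6980/0.6541 = 2.56021

Final: 2.56021


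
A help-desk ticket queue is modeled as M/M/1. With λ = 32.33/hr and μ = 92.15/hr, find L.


ρ = λ/μ = 32.33/92.15 = 0.3508
L = ρ/(1−ρ) = 0.3508/(1 − 0.3508) = 0.3508/0.6492 = 0.5405

Final: 0.5405


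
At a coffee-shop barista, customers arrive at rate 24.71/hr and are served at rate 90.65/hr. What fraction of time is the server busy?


ρ = λ/μ = 24.71/90.65 = 0.2726

Final: 0.2726


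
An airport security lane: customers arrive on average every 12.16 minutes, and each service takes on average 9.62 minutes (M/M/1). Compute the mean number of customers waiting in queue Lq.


λ = 60/12.16 = 4.9342 /hr
μ = 60/9.62 = 6.2370 /hr
ρ = λ/μ = 4.9342/6.2370 = 0.7911
Lq = ρ²/(1−ρ) = 0.6259/0.2089 = 2.9963

Final: 2.9963


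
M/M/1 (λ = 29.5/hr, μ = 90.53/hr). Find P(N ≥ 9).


ρ = 29.5/90.53 = 0.3259
P(N ≥ n) = ρ^n = 0.3259^9 = 0.00004143

Final: 0.00004143


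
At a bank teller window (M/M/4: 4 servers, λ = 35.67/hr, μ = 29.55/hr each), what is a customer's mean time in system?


a = 1.2071; ρ = 0.3018; P₀ = 0.298018
Lq = P₀·a^c·ρ/(c!(1−ρ)²) = 0.01632
Wq = Lq/λ = 0.01632/35.67 = 0.0004575 hr
W = Wq + 1/μ = 0.0004575 + 0.03384 = 0.03430 hr

Final: 0.03430 hr


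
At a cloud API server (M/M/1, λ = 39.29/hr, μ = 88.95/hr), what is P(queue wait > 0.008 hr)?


ρ = 39.29/88.95 = 0.4417
P(Wq > t) = ρ·e^{−(μ−λ)t} = 0.4417·e^{−0.3973}
= 0.4417·0.672146 = 0.296893

Final: 0.296893


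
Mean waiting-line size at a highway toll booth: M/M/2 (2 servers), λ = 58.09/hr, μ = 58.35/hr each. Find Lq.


a = λ/μ = 0.9955; ρ = a/2 = 0.4978
P₀ = 0.335317
Lq = P₀·a^c·ρ / (c!·(1−ρ)²) = 0.335317·0.99111·0.4978/(2·0.25223)
= 0.32793

Final: 0.32793


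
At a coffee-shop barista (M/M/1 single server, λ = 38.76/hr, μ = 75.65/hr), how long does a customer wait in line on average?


ρ = 38.76/75.65 = 0.5124
Wq = ρ/(μ−λ) = 0.5124/(75.65 − 38.76) = 0.5124/36.89 = 0.01389 hr

Final: 0.01389 hr


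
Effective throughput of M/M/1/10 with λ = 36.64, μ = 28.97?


ρ = 1.2648; P_K = (1−ρ)ρ^10/(1−ρ^11) = 0.226428
λ_eff = λ(1 − P_K) = 36.64·(1 − 0.226428) = 36.64·0.773572 = 28.3437 /hr

Final: 28.3437 /hr


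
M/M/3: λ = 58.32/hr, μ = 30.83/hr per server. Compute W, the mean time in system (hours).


a = 1.8917; ρ = 0.6306; P₀ = 0.129289
Lq = P₀·a^c·ρ/(c!(1−ρ)²) = 0.67385
Wq = Lq/λ = 0.67385/58.32 = 0.01155 hr
W = Wq + 1/μ = 0.01155 + 0.03244 = 0.04399 hr

Final: 0.04399 hr


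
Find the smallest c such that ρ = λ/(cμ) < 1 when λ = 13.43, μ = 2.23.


Stability requires cμ > λ ⇔ c > λ/μ.
λ/μ = 13.43/2.23 = 6.0224
Minimum integer c = ⌊6.0224⌋ + 1 = 7
Check: 7·2.23 = 15.61 > 13.43, while 6·2.23 = 13.38 ≤ 13.43

Final: 7 servers


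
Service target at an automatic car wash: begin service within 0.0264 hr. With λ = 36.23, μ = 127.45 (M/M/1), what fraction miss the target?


ρ = 36.23/127.45 = 0.2843
P(Wq > t) = ρ·e^{−(μ−λ)t} = 0.2843·e^{−2.4082}
= 0.2843·0.089976 = 0.025577

Final: 0.025577


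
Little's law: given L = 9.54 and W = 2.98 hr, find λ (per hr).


λ = L/W = 9.54/2.98 = 3.2013 /hr

Final: 3.2013 /hr


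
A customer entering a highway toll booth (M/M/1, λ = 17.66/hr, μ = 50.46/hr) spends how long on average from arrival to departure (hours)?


W = 1/(μ−λ) = 1/(50.46 − 17.66) = 1/32.80 = 0.03049 hr

Final: 0.03049 hr


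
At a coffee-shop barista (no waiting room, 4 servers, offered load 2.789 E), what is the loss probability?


B(c,a) = (a^c/c!) / Σ_{k=0}^{c} a^k/k!
a^4/4! = 2.521058
Σ terms (k=0..4): 1.00000 + 2.78900 + 3.88926 + 3.61572 + 2.52106 = 13.815034
B = 2.521058/13.815034 = 0.182487

Final: 0.182487


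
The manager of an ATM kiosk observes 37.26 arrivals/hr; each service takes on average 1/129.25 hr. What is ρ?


ρ = λ/μ = 37.26/129.25 = 0.2883

Final: 0.2883


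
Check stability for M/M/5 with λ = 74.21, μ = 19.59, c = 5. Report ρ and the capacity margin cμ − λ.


Total capacity cμ = 5·19.59 = 97.95/hr
ρ = λ/(cμ) = 74.21/97.95 = 0.7576
Stable ⇔ ρ < 1: YES
Spare capacity = cμ − λ = 97.95 − 74.21 = 23.74/hr

Final: ρ = 0.7576; stable; margin = 23.74/hr


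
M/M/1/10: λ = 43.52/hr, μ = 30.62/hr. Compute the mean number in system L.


ρ = 43.52/30.62 = 1.4213
L = ρ[1 − (K+1)ρ^K + Kρ^(K+1)] / [(1−ρ)(1−ρ^(K+1))]
Numerator: 1.4213·(1 − 11·33.638530 + 10·47.810216) = 155.032300
Denominator: (-0.4213)·(-46.810216) = 19.720829
L = 155.032300/19.720829 = 7.8613

Final: 7.8613


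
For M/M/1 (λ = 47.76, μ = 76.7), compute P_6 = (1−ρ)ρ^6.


ρ = 47.76/76.7 = 0.6227
P_n = (1−ρ)·ρ^n = (1 − 0.6227)·0.6227^6 = 0.3773·0.058293 = 0.021995

Final: 0.021995


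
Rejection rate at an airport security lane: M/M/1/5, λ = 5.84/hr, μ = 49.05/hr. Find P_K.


ρ = λ/μ = 5.84/49.05 = 0.1191
P_K = (1−ρ)ρ^K/(1−ρ^(K+1)) = (0.8809·0.00002393)/(1 − 0.000002849)
= 0.00002108/0.999997 = 0.00002108

Final: 0.00002108


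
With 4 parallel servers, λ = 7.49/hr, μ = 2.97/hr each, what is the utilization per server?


ρ = λ/(cμ) = 7.49/(4·2.97) = 7.49/11.88 = 0.6305

Final: 0.6305


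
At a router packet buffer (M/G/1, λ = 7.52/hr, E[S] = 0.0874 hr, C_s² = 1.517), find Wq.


ρ = λ·E[S] = 7.52·0.0874 = 0.6572
E[S²] = E[S]²(1+C_s²) = 0.0874²·(1+1.517) = 0.019227
Wq = λ·E[S²]/(2(1−ρ)) = 7.52·0.019227/(2·0.3428) = 0.21092 hr

Final: 0.21092 hr


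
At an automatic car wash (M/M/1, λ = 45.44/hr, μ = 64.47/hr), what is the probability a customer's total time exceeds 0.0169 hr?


W ~ Exponential(μ−λ) for M/M/1.
μ − λ = 64.47 − 45.44 = 19.0300
P(W > t) = e^{−(μ−λ)t} = e^{−0.3216} = 0.724983

Final: 0.724983


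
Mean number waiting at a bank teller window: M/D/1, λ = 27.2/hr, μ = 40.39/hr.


ρ = 27.2/40.39 = 0.6734
M/D/1: Lq = ρ²/(2(1−ρ)) = 0.4535/(2·0.3266) = 0.69437

Final: 0.69437


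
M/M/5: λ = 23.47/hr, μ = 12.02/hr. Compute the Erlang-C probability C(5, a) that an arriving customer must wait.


a = λ/μ = 1.9526; ρ = a/5 = 0.3905
P₀ = 0.140978 (from M/M/c formula)
C(c,a) = [a^c/(c!(1−ρ))]·P₀ = [28.38201/(120·0.6095)]·0.140978
= 0.38806·0.140978 = 0.054708

Final: 0.054708


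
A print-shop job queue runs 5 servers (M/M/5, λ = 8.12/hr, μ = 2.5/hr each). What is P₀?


a = λ/μ = 8.12/2.5 = 3.2480; ρ = a/c = 0.6496
Σ_{k=0}^{4} a^k/k! (terms k=0..4) = 1.00000 + 3.24800 + 5.27475 + 5.71080 + 4.63717 = 19.87072
Tail: a^5/(5!(1−ρ)) = 361.47653/(120·0.3504) = 8.59676
P₀ = 1/(19.87072 + 8.59676) = 1/28.46748 = 0.035128

Final: 0.035128


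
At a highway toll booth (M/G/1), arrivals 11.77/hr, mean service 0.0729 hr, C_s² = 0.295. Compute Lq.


ρ = λ·E[S] = 11.77·0.0729 = 0.8580
Lq = ρ²(1+C_s²)/(2(1−ρ)) = 0.7362·(1+0.295)/(2·0.1420)
= 0.7362·1.2950/0.2839 = 3.35784

Final: 3.35784


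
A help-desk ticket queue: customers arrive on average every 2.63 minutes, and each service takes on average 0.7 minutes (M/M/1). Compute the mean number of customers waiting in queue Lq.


λ = 60/2.63 = 22.8137 /hr
μ = 60/0.7 = 85.7143 /hr
ρ = λ/μ = 22.8137/85.7143 = 0.2662
Lq = ρ²/(1−ρ) = 0.07084/0.7338 = 0.09653

Final: 0.09653


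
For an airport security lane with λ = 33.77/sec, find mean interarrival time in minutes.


Mean interarrival time = 1/λ = 1/33.77 second = 0.02961 second
In minutes: 0.02961 × 0.0166667 = 0.0004935 min

Final: 0.0004935 min


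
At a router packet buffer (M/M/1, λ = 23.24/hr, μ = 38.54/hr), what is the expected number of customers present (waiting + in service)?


ρ = λ/μ = 23.24/38.54 = 0.6030
L = ρ/(1−ρ) = 0.6030/(1 − 0.6030) = 0.6030/0.3970 = 1.5190

Final: 1.5190


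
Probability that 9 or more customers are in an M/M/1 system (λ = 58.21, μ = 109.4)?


ρ = 58.21/109.4 = 0.5321
P(N ≥ n) = ρ^n = 0.5321^9 = 0.003418

Final: 0.003418


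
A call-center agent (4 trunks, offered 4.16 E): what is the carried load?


B(4,4.16) = 0.325896 (Erlang-B)
Carried load = a(1 − B) = 4.16·(1 − 0.325896) = 4.16·0.674104 = 2.8043 E

Final: 2.8043 Erlangs


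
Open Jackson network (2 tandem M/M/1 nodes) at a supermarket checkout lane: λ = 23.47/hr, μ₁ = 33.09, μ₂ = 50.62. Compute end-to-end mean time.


Each node sees arrival rate λ = 23.47/hr (tandem ⇒ throughput preserved).
W₁ = 1/(μ₁−λ) = 1/(33.09−23.47) = 0.10395 hr
W₂ = 1/(μ₂−λ) = 1/(50.62−23.47) = 0.03683 hr
W_total = W₁ + W₂ = 0.10395 + 0.03683 = 0.14078 hr

Final: 0.14078 hr


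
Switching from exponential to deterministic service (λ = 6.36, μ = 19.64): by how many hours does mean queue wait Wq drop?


ρ = 6.36/19.64 = 0.3238
Wq(M/M/1) = ρ/(μ−λ) = 0.3238/13.28 = 0.02438 hr
Wq(M/D/1) = ρ/(2(μ−λ)) = 0.01219 hr
Savings = 0.02438 − 0.01219 = 0.01219 hr

Final: 0.01219 hr


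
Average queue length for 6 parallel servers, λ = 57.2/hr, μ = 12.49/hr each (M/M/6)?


a = λ/μ = 4.5797; ρ = a/6 = 0.7633
P₀ = 0.008243
Lq = P₀·a^c·ρ / (c!·(1−ρ)²) = 0.008243·9225.74704·0.7633/(720·0.05604)
= 1.43860

Final: 1.43860


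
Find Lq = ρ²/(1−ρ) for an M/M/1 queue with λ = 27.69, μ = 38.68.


ρ = 27.69/38.68 = 0.7159
Lq = ρ²/(1−ρ) = 0.5125/0.2841 = 1.8037

Final: 1.8037


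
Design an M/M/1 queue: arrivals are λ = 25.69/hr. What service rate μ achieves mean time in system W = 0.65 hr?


W = 1/(μ−λ) ⇒ μ − λ = 1/W = 1/0.65 = 1.5385
μ = λ + 1/W = 25.69 + 1.5385 = 27.2285 per hr

Final: 27.2285 /hr


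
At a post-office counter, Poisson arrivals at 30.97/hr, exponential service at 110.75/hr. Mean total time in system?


W = 1/(μ−λ) = 1/(110.75 − 30.97) = 1/79.78 = 0.01253 hr

Final: 0.01253 hr


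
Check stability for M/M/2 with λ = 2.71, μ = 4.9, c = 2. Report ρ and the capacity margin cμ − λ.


Total capacity cμ = 2·4.9 = 9.80/hr
ρ = λ/(cμ) = 2.71/9.80 = 0.2765
Stable ⇔ ρ < 1: YES
Spare capacity = cμ − λ = 9.80 − 2.71 = 7.09/hr

Final: ρ = 0.2765; stable; margin = 7.09/hr


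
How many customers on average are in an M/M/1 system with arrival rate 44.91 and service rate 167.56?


ρ = λ/μ = 44.91/167.56 = 0.2680
L = ρ/(1−ρ) = 0.2680/(1 − 0.2680) = 0.2680/0.7320 = 0.3662

Final: 0.3662


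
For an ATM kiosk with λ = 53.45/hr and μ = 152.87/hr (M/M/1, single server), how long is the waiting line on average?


ρ = 53.45/152.87 = 0.3496
Lq = ρ²/(1−ρ) = 0.1223/0.6504 = 0.1880

Final: 0.1880


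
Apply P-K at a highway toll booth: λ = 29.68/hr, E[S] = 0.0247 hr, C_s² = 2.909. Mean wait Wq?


ρ = λ·E[S] = 29.68·0.0247 = 0.7331
E[S²] = E[S]²(1+C_s²) = 0.0247²·(1+2.909) = 0.002385
Wq = λ·E[S²]/(2(1−ρ)) = 29.68·0.002385/(2·0.2669) = 0.13260 hr

Final: 0.13260 hr


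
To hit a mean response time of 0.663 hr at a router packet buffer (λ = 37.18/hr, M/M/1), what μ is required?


W = 1/(μ−λ) ⇒ μ − λ = 1/W = 1/0.663 = 1.5083
μ = λ + 1/W = 37.18 + 1.5083 = 38.6883 per hr

Final: 38.6883 /hr


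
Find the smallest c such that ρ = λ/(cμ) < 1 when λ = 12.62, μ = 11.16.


Stability requires cμ > λ ⇔ c > λ/μ.
λ/μ = 12.62/11.16 = 1.1308
Minimum integer c = ⌊1.1308⌋ + 1 = 2
Check: 2·11.16 = 22.32 > 12.62, while 1·11.16 = 11.16 ≤ 12.62

Final: 2 servers


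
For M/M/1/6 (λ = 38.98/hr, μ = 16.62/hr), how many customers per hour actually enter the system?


ρ = 2.3454; P_K = (1−ρ)ρ^6/(1−ρ^7) = 0.575101
λ_eff = λ(1 − P_K) = 38.98·(1 − 0.575101) = 38.98·0.424899 = 16.5626 /hr

Final: 16.5626 /hr


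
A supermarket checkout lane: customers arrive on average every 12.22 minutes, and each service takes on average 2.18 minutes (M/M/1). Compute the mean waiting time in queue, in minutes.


λ = 60/12.22 = 4.9100 /hr
μ = 60/2.18 = 27.5229 /hr
ρ = λ/μ = 4.9100/27.5229 = 0.1784
Wq = ρ/(μ−λ) = 0.1784/(27.5229−4.9100) = 0.007889 hr
In minutes: 0.007889·60 = 0.4733 min

Final: 0.4733 min
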